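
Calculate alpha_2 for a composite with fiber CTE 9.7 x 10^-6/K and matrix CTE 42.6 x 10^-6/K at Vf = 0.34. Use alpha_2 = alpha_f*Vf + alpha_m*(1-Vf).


alpha_2 = alpha_f*Vf + alpha_m*(1-Vf) = 9.7*0.34 + 42.6*0.66 = 31.4 x 10^-6/K

31.4 x 10^-6/K


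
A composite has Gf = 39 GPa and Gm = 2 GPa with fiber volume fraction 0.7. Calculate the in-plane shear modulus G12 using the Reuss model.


1/G12 = Vf/Gf + (1-Vf)/Gm = 0.7/39 + 0.3/2
G12 = 5.95 GPa

5.95 GPa


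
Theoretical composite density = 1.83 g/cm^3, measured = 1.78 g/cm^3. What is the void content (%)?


Void% = (rho_theo - rho_actual)/rho_theo * 100 = (1.83 - 1.78)/1.83 * 100 = 2.73%

2.73%


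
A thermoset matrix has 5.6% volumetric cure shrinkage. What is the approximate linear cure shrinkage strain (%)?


Linear shrinkage ≈ vol_shrink/3 = 5.6/3 = 1.867%

1.867%


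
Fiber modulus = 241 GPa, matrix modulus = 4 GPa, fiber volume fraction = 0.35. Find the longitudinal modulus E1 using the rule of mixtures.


E1 = Ef*Vf + Em*(1-Vf) = 241*0.35 + 4*0.65 = 86.95 GPa

86.95 GPa


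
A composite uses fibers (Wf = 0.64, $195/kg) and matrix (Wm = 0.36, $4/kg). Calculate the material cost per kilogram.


Cost = cost_f*Wf + cost_m*Wm = 195*0.64 + 4*0.36 = $126.24/kg

$126.24/kg


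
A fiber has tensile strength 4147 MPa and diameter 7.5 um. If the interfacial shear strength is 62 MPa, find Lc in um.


Lc = sigma_f * d / (2 * tau_i) = 4147 * 7.5 / (2 * 62) = 250.8 um

250.8 um


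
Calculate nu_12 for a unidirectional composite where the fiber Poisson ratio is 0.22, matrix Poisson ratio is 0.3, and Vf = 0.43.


nu_12 = nu_f*Vf + nu_m*(1-Vf) = 0.22*0.43 + 0.3*0.57 = 0.2656

0.2656


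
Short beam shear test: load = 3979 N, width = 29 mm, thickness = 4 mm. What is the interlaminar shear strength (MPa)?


ILSS = 3F/(4bh) = 3*3979/(4*29*4) = 25.73 MPa

25.73 MPa


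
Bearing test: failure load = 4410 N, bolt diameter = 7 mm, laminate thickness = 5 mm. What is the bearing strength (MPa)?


sigma_br = F/(d*h) = 4410/(7*5) = 126.0 MPa

126.0 MPa


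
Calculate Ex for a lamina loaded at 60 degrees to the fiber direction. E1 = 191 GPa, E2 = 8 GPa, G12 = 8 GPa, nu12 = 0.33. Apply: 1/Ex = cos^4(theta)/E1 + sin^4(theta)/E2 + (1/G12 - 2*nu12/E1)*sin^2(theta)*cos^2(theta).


cos^4(60) = 0.0625, sin^4(60) = 0.5625, sin^2(60)*cos^2(60) = 0.1875
1/G12 - 2*nu12/E1 = 1/8 - 2*0.33/191 = 0.121545 GPa^-1
1/Ex = 0.0625/191 + 0.5625/8 + 0.121545*0.1875 = 0.0934293 GPa^-1
Ex = 10.7 GPa

10.7 GPa


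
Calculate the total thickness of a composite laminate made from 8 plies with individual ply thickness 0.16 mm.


h = n * t_ply = 8 * 0.16 = 1.28 mm

1.28 mm


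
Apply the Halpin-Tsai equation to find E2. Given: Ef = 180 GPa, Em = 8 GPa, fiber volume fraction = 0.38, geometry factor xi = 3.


eta = (Ef/Em - 1)/(Ef/Em + xi) = (22.5 - 1)/(22.5 + 3) = 0.8431
E2 = Em*(1+xi*eta*Vf)/(1-eta*Vf) = 23.09 GPa

23.09 GPa


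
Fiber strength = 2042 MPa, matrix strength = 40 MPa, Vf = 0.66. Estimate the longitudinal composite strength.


sigma_1 = sigma_f*Vf + sigma_m*(1-Vf) = 2042*0.66 + 40*0.34 = 1361.3 MPa

1361.3 MPa


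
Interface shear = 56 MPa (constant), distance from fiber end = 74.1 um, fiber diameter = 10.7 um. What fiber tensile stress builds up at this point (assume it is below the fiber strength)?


Force balance: sigma_f * (pi*d^2/4) = tau * (pi*d) * x  ->  sigma_f = 4 * tau * x / d
sigma_f = 4 * 56 * 74.1 / 10.7 = 1551.3 MPa

1551.3 MPa


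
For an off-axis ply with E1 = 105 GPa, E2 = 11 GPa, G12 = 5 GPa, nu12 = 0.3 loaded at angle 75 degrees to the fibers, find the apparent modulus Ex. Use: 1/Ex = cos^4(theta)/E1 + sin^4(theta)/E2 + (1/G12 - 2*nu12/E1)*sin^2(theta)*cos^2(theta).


cos^4(75) = 0.004487, sin^4(75) = 0.870513, sin^2(75)*cos^2(75) = 0.0625
1/G12 - 2*nu12/E1 = 1/5 - 2*0.3/105 = 0.194286 GPa^-1
1/Ex = 0.004487/105 + 0.870513/11 + 0.194286*0.0625 = 0.0913231 GPa^-1
Ex = 10.95 GPa

10.95 GPa


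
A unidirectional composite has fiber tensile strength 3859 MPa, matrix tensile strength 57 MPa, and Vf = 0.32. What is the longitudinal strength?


sigma_1 = sigma_f*Vf + sigma_m*(1-Vf) = 3859*0.32 + 57*0.68 = 1273.6 MPa

1273.6 MPa


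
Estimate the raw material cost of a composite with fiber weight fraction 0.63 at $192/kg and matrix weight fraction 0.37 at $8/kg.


Cost = cost_f*Wf + cost_m*Wm = 192*0.63 + 8*0.37 = $123.92/kg

$123.92/kg


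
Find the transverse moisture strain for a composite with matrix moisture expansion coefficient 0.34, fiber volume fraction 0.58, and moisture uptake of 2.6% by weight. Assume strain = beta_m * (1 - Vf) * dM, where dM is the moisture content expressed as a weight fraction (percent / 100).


dM = 2.6/100 = 0.026
strain = beta_m * (1-Vf) * dM = 0.34 * 0.42 * 0.026 = 0.0037128

0.0037128


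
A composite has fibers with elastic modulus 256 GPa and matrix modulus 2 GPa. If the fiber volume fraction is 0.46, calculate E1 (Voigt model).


E1 = Ef*Vf + Em*(1-Vf) = 256*0.46 + 2*0.54 = 118.84 GPa

118.84 GPa


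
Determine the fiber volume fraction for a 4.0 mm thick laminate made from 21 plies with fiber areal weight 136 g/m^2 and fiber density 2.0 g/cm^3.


Vf = n * FAW / (rho_f * h * 1000) = 21 * 136 / (2.0 * 4.0 * 1000) = 0.357

0.357


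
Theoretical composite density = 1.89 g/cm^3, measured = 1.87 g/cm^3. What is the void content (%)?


Void% = (rho_theo - rho_actual)/rho_theo * 100 = (1.89 - 1.87)/1.89 * 100 = 1.06%

1.06%


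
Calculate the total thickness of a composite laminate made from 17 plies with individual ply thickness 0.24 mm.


h = n * t_ply = 17 * 0.24 = 4.08 mm

4.08 mm


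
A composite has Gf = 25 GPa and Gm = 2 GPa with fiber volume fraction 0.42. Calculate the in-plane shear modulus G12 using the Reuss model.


1/G12 = Vf/Gf + (1-Vf)/Gm = 0.42/25 + 0.58/2
G12 = 3.26 GPa

3.26 GPa


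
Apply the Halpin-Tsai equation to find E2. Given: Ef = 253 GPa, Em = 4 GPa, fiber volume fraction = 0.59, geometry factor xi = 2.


eta = (Ef/Em - 1)/(Ef/Em + xi) = (63.25 - 1)/(63.25 + 2) = 0.954
E2 = Em*(1+xi*eta*Vf)/(1-eta*Vf) = 19.45 GPa

19.45 GPa


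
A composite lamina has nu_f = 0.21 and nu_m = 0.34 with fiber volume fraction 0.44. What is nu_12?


nu_12 = nu_f*Vf + nu_m*(1-Vf) = 0.21*0.44 + 0.34*0.56 = 0.2828

0.2828


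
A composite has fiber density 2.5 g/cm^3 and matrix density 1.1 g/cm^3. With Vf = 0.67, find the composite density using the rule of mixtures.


rho_c = rho_f*Vf + rho_m*(1-Vf) = 2.5*0.67 + 1.1*0.33 = 2.038 g/cm^3

2.038 g/cm^3


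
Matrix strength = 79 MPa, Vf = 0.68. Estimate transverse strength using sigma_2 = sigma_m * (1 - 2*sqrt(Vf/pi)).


factor = 1 - 2*sqrt(0.68/pi) = 0.0695
sigma_2 = 79 * 0.0695 = 5.49 MPa

5.49 MPa


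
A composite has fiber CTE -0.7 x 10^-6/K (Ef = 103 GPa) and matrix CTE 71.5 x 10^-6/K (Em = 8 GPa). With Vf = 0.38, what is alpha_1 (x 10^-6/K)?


E1 = Ef*Vf + Em*(1-Vf) = 44.1
alpha_1 = (alpha_f*Ef*Vf + alpha_m*Em*(1-Vf))/E1 = 7.42 x 10^-6/K

7.42 x 10^-6/K


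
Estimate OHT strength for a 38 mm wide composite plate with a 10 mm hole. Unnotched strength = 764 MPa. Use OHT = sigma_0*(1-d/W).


OHT = sigma_0*(1-d/W) = 764*(1-10/38) = 562.9 MPa

562.9 MPa


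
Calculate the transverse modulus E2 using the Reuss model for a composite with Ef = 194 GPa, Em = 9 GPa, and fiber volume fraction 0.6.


1/E2 = Vf/Ef + (1-Vf)/Em = 0.6/194 + 0.4/9
E2 = 21.04 GPa

21.04 GPa


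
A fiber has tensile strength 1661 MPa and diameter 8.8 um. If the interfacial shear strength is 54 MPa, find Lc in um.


Lc = sigma_f * d / (2 * tau_i) = 1661 * 8.8 / (2 * 54) = 135.3 um

135.3 um


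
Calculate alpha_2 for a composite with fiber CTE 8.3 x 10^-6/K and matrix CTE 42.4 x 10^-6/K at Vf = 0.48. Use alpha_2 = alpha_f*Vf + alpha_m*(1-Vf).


alpha_2 = alpha_f*Vf + alpha_m*(1-Vf) = 8.3*0.48 + 42.4*0.52 = 26.0 x 10^-6/K

26.0 x 10^-6/K


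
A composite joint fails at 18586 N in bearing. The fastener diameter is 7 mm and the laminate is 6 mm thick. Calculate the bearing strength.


sigma_br = F/(d*h) = 18586/(7*6) = 442.5 MPa

442.5 MPa


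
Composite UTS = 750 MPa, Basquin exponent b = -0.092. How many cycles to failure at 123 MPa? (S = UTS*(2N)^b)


N = 0.5 * (S/UTS)^(1/b) = 0.5 * (123/750)^(1/-0.092) = 1.7111e+08 cycles

1.7111e+08 cycles


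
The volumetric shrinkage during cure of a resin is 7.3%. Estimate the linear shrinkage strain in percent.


Linear shrinkage ≈ vol_shrink/3 = 7.3/3 = 2.433%

2.433%


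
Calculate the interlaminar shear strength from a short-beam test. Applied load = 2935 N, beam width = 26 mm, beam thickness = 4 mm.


ILSS = 3F/(4bh) = 3*2935/(4*26*4) = 21.17 MPa

21.17 MPa


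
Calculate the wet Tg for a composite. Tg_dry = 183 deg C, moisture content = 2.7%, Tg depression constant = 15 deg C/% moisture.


Tg_wet = Tg_dry - k*moisture = 183 - 15*2.7 = 142.5 deg C

142.5 deg C


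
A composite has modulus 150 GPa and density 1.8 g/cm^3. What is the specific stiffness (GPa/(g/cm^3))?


Specific stiffness = E/rho = 150/1.8 = 83.3 GPa/(g/cm^3)

83.3 GPa/(g/cm^3)


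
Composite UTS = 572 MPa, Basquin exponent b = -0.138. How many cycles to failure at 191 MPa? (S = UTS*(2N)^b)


N = 0.5 * (S/UTS)^(1/b) = 0.5 * (191/572)^(1/-0.138) = 1415.3810 cycles

1415.3810 cycles


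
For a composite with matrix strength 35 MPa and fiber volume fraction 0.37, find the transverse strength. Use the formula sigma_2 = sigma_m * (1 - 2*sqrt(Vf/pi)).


factor = 1 - 2*sqrt(0.37/pi) = 0.3136
sigma_2 = 35 * 0.3136 = 10.98 MPa

10.98 MPa


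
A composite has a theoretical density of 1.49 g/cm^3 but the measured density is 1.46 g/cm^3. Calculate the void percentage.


Void% = (rho_theo - rho_actual)/rho_theo * 100 = (1.49 - 1.46)/1.49 * 100 = 2.01%

2.01%


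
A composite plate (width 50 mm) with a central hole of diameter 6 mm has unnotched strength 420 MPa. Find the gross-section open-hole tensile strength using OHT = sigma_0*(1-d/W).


OHT = sigma_0*(1-d/W) = 420*(1-6/50) = 369.6 MPa

369.6 MPa


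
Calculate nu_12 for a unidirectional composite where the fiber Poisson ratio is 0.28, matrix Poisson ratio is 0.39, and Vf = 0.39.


nu_12 = nu_f*Vf + nu_m*(1-Vf) = 0.28*0.39 + 0.39*0.61 = 0.3471

0.3471


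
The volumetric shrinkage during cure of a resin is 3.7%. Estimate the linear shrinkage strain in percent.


Linear shrinkage ≈ vol_shrink/3 = 3.7/3 = 1.233%

1.233%


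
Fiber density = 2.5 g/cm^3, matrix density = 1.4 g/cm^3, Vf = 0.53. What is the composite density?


rho_c = rho_f*Vf + rho_m*(1-Vf) = 2.5*0.53 + 1.4*0.47 = 1.983 g/cm^3

1.983 g/cm^3


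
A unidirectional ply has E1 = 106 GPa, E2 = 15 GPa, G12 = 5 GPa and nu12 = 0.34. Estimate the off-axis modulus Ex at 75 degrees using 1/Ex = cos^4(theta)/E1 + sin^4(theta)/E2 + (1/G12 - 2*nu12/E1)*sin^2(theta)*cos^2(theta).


cos^4(75) = 0.004487, sin^4(75) = 0.870513, sin^2(75)*cos^2(75) = 0.0625
1/G12 - 2*nu12/E1 = 1/5 - 2*0.34/106 = 0.193585 GPa^-1
1/Ex = 0.004487/106 + 0.870513/15 + 0.193585*0.0625 = 0.0701756 GPa^-1
Ex = 14.25 GPa

14.25 GPa


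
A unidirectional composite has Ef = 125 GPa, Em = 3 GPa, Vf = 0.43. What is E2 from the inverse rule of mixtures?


1/E2 = Vf/Ef + (1-Vf)/Em = 0.43/125 + 0.57/3
E2 = 5.17 GPa

5.17 GPa


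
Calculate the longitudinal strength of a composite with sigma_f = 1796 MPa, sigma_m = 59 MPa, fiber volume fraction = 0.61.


sigma_1 = sigma_f*Vf + sigma_m*(1-Vf) = 1796*0.61 + 59*0.39 = 1118.6 MPa

1118.6 MPa


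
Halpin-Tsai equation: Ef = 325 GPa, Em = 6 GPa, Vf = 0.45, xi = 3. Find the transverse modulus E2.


eta = (Ef/Em - 1)/(Ef/Em + xi) = (54.1667 - 1)/(54.1667 + 3) = 0.93
E2 = Em*(1+xi*eta*Vf)/(1-eta*Vf) = 23.27 GPa

23.27 GPa


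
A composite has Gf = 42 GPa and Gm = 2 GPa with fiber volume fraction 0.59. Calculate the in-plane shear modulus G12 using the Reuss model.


1/G12 = Vf/Gf + (1-Vf)/Gm = 0.59/42 + 0.41/2
G12 = 4.57 GPa

4.57 GPa


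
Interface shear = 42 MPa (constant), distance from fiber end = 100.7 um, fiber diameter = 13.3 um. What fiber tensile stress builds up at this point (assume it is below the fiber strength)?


Force balance: sigma_f * (pi*d^2/4) = tau * (pi*d) * x  ->  sigma_f = 4 * tau * x / d
sigma_f = 4 * 42 * 100.7 / 13.3 = 1272.0 MPa

1272.0 MPa


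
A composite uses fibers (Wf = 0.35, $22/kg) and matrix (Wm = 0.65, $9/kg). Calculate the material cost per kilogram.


Cost = cost_f*Wf + cost_m*Wm = 22*0.35 + 9*0.65 = $13.55/kg

$13.55/kg


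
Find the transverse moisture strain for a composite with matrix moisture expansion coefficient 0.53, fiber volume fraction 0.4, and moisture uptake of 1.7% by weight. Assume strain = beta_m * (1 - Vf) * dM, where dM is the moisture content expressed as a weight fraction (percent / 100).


dM = 1.7/100 = 0.017
strain = beta_m * (1-Vf) * dM = 0.53 * 0.6 * 0.017 = 0.005406

0.005406


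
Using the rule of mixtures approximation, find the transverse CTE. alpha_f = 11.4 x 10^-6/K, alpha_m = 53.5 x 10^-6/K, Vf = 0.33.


alpha_2 = alpha_f*Vf + alpha_m*(1-Vf) = 11.4*0.33 + 53.5*0.67 = 39.6 x 10^-6/K

39.6 x 10^-6/K


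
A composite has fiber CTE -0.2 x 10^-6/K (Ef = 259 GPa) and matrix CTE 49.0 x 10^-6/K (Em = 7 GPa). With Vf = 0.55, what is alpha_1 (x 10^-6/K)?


E1 = Ef*Vf + Em*(1-Vf) = 145.6
alpha_1 = (alpha_f*Ef*Vf + alpha_m*Em*(1-Vf))/E1 = 0.86 x 10^-6/K

0.86 x 10^-6/K


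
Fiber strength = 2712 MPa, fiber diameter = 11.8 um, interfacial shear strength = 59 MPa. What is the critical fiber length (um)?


Lc = sigma_f * d / (2 * tau_i) = 2712 * 11.8 / (2 * 59) = 271.2 um

271.2 um


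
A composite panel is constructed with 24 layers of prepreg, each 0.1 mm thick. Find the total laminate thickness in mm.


h = n * t_ply = 24 * 0.1 = 2.4 mm

2.4 mm


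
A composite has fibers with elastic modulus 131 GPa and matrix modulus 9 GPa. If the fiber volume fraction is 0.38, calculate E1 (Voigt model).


E1 = Ef*Vf + Em*(1-Vf) = 131*0.38 + 9*0.62 = 55.36 GPa

55.36 GPa


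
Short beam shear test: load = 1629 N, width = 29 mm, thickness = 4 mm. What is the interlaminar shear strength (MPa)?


ILSS = 3F/(4bh) = 3*1629/(4*29*4) = 10.53 MPa

10.53 MPa


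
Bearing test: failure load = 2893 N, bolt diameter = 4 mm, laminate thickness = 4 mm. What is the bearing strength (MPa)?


sigma_br = F/(d*h) = 2893/(4*4) = 180.8 MPa

180.8 MPa


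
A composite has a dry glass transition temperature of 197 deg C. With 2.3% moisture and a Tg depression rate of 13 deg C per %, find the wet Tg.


Tg_wet = Tg_dry - k*moisture = 197 - 13*2.3 = 167.1 deg C

167.1 deg C


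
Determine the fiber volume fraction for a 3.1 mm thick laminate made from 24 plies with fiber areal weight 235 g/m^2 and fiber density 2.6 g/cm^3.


Vf = n * FAW / (rho_f * h * 1000) = 24 * 235 / (2.6 * 3.1 * 1000) = 0.6998

0.6998


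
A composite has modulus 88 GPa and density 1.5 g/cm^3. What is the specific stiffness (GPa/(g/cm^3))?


Specific stiffness = E/rho = 88/1.5 = 58.7 GPa/(g/cm^3)

58.7 GPa/(g/cm^3)


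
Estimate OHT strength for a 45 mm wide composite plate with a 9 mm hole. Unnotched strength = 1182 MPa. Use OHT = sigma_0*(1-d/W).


OHT = sigma_0*(1-d/W) = 1182*(1-9/45) = 945.6 MPa

945.6 MPa


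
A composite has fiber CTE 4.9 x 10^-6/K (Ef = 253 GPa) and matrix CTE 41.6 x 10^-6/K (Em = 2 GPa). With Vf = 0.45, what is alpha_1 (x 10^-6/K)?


E1 = Ef*Vf + Em*(1-Vf) = 114.95
alpha_1 = (alpha_f*Ef*Vf + alpha_m*Em*(1-Vf))/E1 = 5.25 x 10^-6/K

5.25 x 10^-6/K


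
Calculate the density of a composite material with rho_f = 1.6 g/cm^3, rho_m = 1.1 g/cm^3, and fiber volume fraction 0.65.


rho_c = rho_f*Vf + rho_m*(1-Vf) = 1.6*0.65 + 1.1*0.35 = 1.425 g/cm^3

1.425 g/cm^3


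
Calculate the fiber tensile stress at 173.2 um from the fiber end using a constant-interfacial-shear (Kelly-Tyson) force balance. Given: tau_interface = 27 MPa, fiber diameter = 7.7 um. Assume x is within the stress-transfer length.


Force balance: sigma_f * (pi*d^2/4) = tau * (pi*d) * x  ->  sigma_f = 4 * tau * x / d
sigma_f = 4 * 27 * 173.2 / 7.7 = 2429.3 MPa

2429.3 MPa


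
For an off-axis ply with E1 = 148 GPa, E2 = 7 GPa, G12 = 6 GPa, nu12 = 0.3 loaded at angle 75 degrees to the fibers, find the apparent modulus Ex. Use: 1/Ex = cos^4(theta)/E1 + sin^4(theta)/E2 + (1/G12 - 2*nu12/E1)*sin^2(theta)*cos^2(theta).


cos^4(75) = 0.004487, sin^4(75) = 0.870513, sin^2(75)*cos^2(75) = 0.0625
1/G12 - 2*nu12/E1 = 1/6 - 2*0.3/148 = 0.162613 GPa^-1
1/Ex = 0.004487/148 + 0.870513/7 + 0.162613*0.0625 = 0.1345526 GPa^-1
Ex = 7.43 GPa

7.43 GPa


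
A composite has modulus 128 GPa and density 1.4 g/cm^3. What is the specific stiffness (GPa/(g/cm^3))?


Specific stiffness = E/rho = 128/1.4 = 91.4 GPa/(g/cm^3)

91.4 GPa/(g/cm^3)


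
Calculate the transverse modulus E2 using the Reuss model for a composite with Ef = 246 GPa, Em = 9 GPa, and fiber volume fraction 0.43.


1/E2 = Vf/Ef + (1-Vf)/Em = 0.43/246 + 0.57/9
E2 = 15.37 GPa

15.37 GPa


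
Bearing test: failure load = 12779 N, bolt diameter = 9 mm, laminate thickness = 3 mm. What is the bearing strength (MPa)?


sigma_br = F/(d*h) = 12779/(9*3) = 473.3 MPa

473.3 MPa


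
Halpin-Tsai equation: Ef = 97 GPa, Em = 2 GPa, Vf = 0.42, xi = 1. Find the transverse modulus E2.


eta = (Ef/Em - 1)/(Ef/Em + xi) = (48.5 - 1)/(48.5 + 1) = 0.9596
E2 = Em*(1+xi*eta*Vf)/(1-eta*Vf) = 4.7 GPa

4.7 GPa


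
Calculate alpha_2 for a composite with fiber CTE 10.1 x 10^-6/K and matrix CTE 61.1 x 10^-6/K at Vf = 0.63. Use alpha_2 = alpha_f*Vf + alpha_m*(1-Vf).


alpha_2 = alpha_f*Vf + alpha_m*(1-Vf) = 10.1*0.63 + 61.1*0.37 = 29.0 x 10^-6/K

29.0 x 10^-6/K


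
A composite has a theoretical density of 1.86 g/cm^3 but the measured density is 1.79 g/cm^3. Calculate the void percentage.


Void% = (rho_theo - rho_actual)/rho_theo * 100 = (1.86 - 1.79)/1.86 * 100 = 3.76%

3.76%


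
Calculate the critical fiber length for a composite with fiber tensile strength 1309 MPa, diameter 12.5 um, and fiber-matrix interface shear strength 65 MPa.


Lc = sigma_f * d / (2 * tau_i) = 1309 * 12.5 / (2 * 65) = 125.9 um

125.9 um


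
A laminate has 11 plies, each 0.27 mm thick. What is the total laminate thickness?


h = n * t_ply = 11 * 0.27 = 2.97 mm

2.97 mm


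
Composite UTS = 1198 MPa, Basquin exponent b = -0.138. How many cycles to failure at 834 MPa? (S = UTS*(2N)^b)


N = 0.5 * (S/UTS)^(1/b) = 0.5 * (834/1198)^(1/-0.138) = 6.8986 cycles

6.8986 cycles


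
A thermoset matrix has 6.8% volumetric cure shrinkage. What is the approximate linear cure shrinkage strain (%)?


Linear shrinkage ≈ vol_shrink/3 = 6.8/3 = 2.267%

2.267%


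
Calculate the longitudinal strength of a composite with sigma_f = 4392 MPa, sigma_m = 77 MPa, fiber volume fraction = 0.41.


sigma_1 = sigma_f*Vf + sigma_m*(1-Vf) = 4392*0.41 + 77*0.59 = 1846.2 MPa

1846.2 MPa


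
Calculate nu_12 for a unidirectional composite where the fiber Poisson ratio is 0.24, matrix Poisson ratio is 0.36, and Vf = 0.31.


nu_12 = nu_f*Vf + nu_m*(1-Vf) = 0.24*0.31 + 0.36*0.69 = 0.3228

0.3228


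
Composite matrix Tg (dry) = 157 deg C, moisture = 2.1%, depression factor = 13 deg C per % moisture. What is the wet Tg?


Tg_wet = Tg_dry - k*moisture = 157 - 13*2.1 = 129.7 deg C

129.7 deg C


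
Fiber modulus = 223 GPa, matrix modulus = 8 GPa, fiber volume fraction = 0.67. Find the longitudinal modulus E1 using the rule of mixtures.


E1 = Ef*Vf + Em*(1-Vf) = 223*0.67 + 8*0.33 = 152.05 GPa

152.05 GPa


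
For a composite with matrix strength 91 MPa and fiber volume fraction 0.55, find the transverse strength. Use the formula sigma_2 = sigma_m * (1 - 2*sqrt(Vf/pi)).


factor = 1 - 2*sqrt(0.55/pi) = 0.1632
sigma_2 = 91 * 0.1632 = 14.85 MPa

14.85 MPa


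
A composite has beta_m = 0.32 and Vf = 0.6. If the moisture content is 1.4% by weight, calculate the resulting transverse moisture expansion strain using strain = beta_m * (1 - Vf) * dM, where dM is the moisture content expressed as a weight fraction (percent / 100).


dM = 1.4/100 = 0.014
strain = beta_m * (1-Vf) * dM = 0.32 * 0.4 * 0.014 = 0.001792

0.001792


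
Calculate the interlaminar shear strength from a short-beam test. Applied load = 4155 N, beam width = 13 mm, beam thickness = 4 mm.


ILSS = 3F/(4bh) = 3*4155/(4*13*4) = 59.93 MPa

59.93 MPa


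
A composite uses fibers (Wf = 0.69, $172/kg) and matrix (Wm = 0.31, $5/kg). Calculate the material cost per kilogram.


Cost = cost_f*Wf + cost_m*Wm = 172*0.69 + 5*0.31 = $120.23/kg

$120.23/kg


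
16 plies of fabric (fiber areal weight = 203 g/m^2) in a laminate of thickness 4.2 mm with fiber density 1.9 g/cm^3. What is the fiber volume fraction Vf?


Vf = n * FAW / (rho_f * h * 1000) = 16 * 203 / (1.9 * 4.2 * 1000) = 0.407

0.407


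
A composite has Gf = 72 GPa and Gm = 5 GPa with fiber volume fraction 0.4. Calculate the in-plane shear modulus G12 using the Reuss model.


1/G12 = Vf/Gf + (1-Vf)/Gm = 0.4/72 + 0.6/5
G12 = 7.96 GPa

7.96 GPa


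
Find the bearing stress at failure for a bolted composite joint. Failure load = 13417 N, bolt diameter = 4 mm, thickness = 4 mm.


sigma_br = F/(d*h) = 13417/(4*4) = 838.6 MPa

838.6 MPa


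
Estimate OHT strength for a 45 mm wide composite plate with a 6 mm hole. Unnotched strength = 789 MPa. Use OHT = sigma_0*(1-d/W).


OHT = sigma_0*(1-d/W) = 789*(1-6/45) = 683.8 MPa

683.8 MPa


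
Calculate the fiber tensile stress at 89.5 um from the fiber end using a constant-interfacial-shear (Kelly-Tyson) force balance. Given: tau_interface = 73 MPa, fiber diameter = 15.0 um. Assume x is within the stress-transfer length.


Force balance: sigma_f * (pi*d^2/4) = tau * (pi*d) * x  ->  sigma_f = 4 * tau * x / d
sigma_f = 4 * 73 * 89.5 / 15.0 = 1742.3 MPa

1742.3 MPa


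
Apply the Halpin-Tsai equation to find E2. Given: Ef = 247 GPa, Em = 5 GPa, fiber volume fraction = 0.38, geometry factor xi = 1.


eta = (Ef/Em - 1)/(Ef/Em + xi) = (49.4 - 1)/(49.4 + 1) = 0.9603
E2 = Em*(1+xi*eta*Vf)/(1-eta*Vf) = 10.75 GPa

10.75 GPa


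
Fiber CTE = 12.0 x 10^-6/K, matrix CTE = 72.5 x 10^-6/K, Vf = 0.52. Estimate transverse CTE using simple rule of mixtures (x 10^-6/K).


alpha_2 = alpha_f*Vf + alpha_m*(1-Vf) = 12.0*0.52 + 72.5*0.48 = 41.0 x 10^-6/K

41.0 x 10^-6/K


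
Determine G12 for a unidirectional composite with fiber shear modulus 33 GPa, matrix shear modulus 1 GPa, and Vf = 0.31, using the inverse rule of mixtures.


1/G12 = Vf/Gf + (1-Vf)/Gm = 0.31/33 + 0.69/1
G12 = 1.43 GPa

1.43 GPa


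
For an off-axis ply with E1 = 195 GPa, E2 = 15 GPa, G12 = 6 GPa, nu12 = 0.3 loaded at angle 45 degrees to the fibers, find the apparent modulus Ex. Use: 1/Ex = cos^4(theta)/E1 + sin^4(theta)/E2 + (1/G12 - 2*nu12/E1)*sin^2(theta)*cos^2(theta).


cos^4(45) = 0.25, sin^4(45) = 0.25, sin^2(45)*cos^2(45) = 0.25
1/G12 - 2*nu12/E1 = 1/6 - 2*0.3/195 = 0.16359 GPa^-1
1/Ex = 0.25/195 + 0.25/15 + 0.16359*0.25 = 0.0588462 GPa^-1
Ex = 16.99 GPa

16.99 GPa


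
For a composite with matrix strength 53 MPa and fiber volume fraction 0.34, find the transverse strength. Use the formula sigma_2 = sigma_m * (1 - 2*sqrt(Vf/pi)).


factor = 1 - 2*sqrt(0.34/pi) = 0.342
sigma_2 = 53 * 0.342 = 18.13 MPa

18.13 MPa


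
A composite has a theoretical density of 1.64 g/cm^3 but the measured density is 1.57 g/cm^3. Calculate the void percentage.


Void% = (rho_theo - rho_actual)/rho_theo * 100 = (1.64 - 1.57)/1.64 * 100 = 4.27%

4.27%


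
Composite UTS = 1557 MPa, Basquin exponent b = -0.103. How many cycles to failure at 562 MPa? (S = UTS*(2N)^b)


N = 0.5 * (S/UTS)^(1/b) = 0.5 * (562/1557)^(1/-0.103) = 9899.0666 cycles

9899.0666 cycles


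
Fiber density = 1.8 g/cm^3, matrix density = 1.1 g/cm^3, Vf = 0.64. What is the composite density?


rho_c = rho_f*Vf + rho_m*(1-Vf) = 1.8*0.64 + 1.1*0.36 = 1.548 g/cm^3

1.548 g/cm^3


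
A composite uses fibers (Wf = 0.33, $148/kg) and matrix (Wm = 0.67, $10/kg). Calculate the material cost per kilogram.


Cost = cost_f*Wf + cost_m*Wm = 148*0.33 + 10*0.67 = $55.54/kg

$55.54/kg


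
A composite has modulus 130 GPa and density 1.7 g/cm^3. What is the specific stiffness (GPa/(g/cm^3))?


Specific stiffness = E/rho = 130/1.7 = 76.5 GPa/(g/cm^3)

76.5 GPa/(g/cm^3)


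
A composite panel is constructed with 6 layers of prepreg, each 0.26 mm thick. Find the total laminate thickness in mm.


h = n * t_ply = 6 * 0.26 = 1.56 mm

1.56 mm


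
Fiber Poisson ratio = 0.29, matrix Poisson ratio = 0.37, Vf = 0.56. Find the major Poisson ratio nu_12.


nu_12 = nu_f*Vf + nu_m*(1-Vf) = 0.29*0.56 + 0.37*0.44 = 0.3252

0.3252


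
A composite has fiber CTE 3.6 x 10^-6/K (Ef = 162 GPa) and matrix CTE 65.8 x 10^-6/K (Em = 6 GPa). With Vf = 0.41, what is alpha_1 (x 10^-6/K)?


E1 = Ef*Vf + Em*(1-Vf) = 69.96
alpha_1 = (alpha_f*Ef*Vf + alpha_m*Em*(1-Vf))/E1 = 6.75 x 10^-6/K

6.75 x 10^-6/K


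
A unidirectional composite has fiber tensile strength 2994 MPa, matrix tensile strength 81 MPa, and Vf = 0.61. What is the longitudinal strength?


sigma_1 = sigma_f*Vf + sigma_m*(1-Vf) = 2994*0.61 + 81*0.39 = 1857.9 MPa

1857.9 MPa


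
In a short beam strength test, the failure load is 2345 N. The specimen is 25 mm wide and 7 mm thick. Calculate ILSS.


ILSS = 3F/(4bh) = 3*2345/(4*25*7) = 10.05 MPa

10.05 MPa


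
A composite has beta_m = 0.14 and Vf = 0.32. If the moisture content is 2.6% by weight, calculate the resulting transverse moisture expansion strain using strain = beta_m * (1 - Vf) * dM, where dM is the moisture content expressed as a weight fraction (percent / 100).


dM = 2.6/100 = 0.026
strain = beta_m * (1-Vf) * dM = 0.14 * 0.68 * 0.026 = 0.0024752

0.0024752


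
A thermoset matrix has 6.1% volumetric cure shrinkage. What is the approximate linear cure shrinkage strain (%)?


Linear shrinkage ≈ vol_shrink/3 = 6.1/3 = 2.033%

2.033%


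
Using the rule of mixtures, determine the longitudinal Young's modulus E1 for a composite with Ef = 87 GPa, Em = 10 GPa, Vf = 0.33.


E1 = Ef*Vf + Em*(1-Vf) = 87*0.33 + 10*0.67 = 35.41 GPa

35.41 GPa


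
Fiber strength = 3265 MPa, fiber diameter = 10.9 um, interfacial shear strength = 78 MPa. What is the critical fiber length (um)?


Lc = sigma_f * d / (2 * tau_i) = 3265 * 10.9 / (2 * 78) = 228.1 um

228.1 um


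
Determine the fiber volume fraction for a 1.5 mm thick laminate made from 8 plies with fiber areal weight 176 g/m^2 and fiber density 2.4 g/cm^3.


Vf = n * FAW / (rho_f * h * 1000) = 8 * 176 / (2.4 * 1.5 * 1000) = 0.3911

0.3911


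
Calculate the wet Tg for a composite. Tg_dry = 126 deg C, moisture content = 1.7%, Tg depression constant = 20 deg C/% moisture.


Tg_wet = Tg_dry - k*moisture = 126 - 20*1.7 = 92.0 deg C

92.0 deg C


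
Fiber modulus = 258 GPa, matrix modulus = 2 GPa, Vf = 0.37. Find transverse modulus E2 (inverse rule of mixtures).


1/E2 = Vf/Ef + (1-Vf)/Em = 0.37/258 + 0.63/2
E2 = 3.16 GPa

3.16 GPa


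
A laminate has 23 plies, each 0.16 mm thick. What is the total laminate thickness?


h = n * t_ply = 23 * 0.16 = 3.68 mm

3.68 mm


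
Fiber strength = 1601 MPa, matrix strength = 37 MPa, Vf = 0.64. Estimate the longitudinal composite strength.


sigma_1 = sigma_f*Vf + sigma_m*(1-Vf) = 1601*0.64 + 37*0.36 = 1038.0 MPa

1038.0 MPa


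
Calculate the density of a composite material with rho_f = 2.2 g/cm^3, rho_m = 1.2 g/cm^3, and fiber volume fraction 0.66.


rho_c = rho_f*Vf + rho_m*(1-Vf) = 2.2*0.66 + 1.2*0.34 = 1.86 g/cm^3

1.86 g/cm^3


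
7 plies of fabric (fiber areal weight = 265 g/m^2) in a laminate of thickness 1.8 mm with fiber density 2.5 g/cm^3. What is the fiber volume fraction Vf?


Vf = n * FAW / (rho_f * h * 1000) = 7 * 265 / (2.5 * 1.8 * 1000) = 0.4122

0.4122


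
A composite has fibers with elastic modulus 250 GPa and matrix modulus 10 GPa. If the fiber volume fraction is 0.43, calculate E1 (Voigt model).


E1 = Ef*Vf + Em*(1-Vf) = 250*0.43 + 10*0.57 = 113.2 GPa

113.2 GPa


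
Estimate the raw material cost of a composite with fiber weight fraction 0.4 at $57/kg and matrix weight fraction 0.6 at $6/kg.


Cost = cost_f*Wf + cost_m*Wm = 57*0.4 + 6*0.6 = $26.4/kg

$26.4/kg


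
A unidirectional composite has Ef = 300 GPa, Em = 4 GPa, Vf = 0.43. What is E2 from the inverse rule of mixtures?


1/E2 = Vf/Ef + (1-Vf)/Em = 0.43/300 + 0.57/4
E2 = 6.95 GPa

6.95 GPa


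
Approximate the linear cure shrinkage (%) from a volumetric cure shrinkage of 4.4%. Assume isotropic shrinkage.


Linear shrinkage ≈ vol_shrink/3 = 4.4/3 = 1.467%

1.467%


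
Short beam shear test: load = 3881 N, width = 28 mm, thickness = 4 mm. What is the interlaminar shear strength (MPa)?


ILSS = 3F/(4bh) = 3*3881/(4*28*4) = 25.99 MPa

25.99 MPa


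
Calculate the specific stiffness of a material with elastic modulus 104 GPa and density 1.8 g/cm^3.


Specific stiffness = E/rho = 104/1.8 = 57.8 GPa/(g/cm^3)

57.8 GPa/(g/cm^3)


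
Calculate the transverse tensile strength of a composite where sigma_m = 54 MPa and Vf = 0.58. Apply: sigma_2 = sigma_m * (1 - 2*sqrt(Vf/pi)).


factor = 1 - 2*sqrt(0.58/pi) = 0.1407
sigma_2 = 54 * 0.1407 = 7.6 MPa

7.6 MPa


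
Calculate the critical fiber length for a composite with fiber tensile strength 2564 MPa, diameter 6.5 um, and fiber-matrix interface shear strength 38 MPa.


Lc = sigma_f * d / (2 * tau_i) = 2564 * 6.5 / (2 * 38) = 219.3 um

219.3 um


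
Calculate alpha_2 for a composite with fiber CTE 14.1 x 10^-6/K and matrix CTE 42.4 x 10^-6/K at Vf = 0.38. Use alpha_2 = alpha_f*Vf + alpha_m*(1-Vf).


alpha_2 = alpha_f*Vf + alpha_m*(1-Vf) = 14.1*0.38 + 42.4*0.62 = 31.6 x 10^-6/K

31.6 x 10^-6/K


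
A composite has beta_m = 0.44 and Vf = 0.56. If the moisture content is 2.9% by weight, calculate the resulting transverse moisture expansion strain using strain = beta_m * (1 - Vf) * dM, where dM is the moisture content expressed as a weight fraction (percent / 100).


dM = 2.9/100 = 0.029
strain = beta_m * (1-Vf) * dM = 0.44 * 0.44 * 0.029 = 0.0056144

0.0056144


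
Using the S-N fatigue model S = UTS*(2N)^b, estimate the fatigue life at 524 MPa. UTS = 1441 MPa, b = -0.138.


N = 0.5 * (S/UTS)^(1/b) = 0.5 * (524/1441)^(1/-0.138) = 763.0276 cycles

763.0276 cycles


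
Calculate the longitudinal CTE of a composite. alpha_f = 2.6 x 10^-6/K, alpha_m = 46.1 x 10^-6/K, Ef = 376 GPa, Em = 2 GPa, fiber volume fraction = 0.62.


E1 = Ef*Vf + Em*(1-Vf) = 233.88
alpha_1 = (alpha_f*Ef*Vf + alpha_m*Em*(1-Vf))/E1 = 2.74 x 10^-6/K

2.74 x 10^-6/K


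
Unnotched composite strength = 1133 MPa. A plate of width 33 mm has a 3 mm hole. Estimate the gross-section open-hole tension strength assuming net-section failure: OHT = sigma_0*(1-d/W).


OHT = sigma_0*(1-d/W) = 1133*(1-3/33) = 1030.0 MPa

1030.0 MPa


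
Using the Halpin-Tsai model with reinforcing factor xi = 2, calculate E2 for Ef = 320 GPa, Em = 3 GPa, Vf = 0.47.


eta = (Ef/Em - 1)/(Ef/Em + xi) = (106.6667 - 1)/(106.6667 + 2) = 0.9724
E2 = Em*(1+xi*eta*Vf)/(1-eta*Vf) = 10.58 GPa

10.58 GPa


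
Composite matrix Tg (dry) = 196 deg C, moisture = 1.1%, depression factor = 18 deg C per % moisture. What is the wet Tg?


Tg_wet = Tg_dry - k*moisture = 196 - 18*1.1 = 176.2 deg C

176.2 deg C


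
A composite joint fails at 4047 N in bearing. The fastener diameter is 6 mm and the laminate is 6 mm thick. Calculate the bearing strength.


sigma_br = F/(d*h) = 4047/(6*6) = 112.4 MPa

112.4 MPa


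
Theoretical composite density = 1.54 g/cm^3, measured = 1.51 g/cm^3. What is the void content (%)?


Void% = (rho_theo - rho_actual)/rho_theo * 100 = (1.54 - 1.51)/1.54 * 100 = 1.95%

1.95%


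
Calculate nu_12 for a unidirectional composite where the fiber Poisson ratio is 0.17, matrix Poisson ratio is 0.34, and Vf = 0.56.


nu_12 = nu_f*Vf + nu_m*(1-Vf) = 0.17*0.56 + 0.34*0.44 = 0.2448

0.2448


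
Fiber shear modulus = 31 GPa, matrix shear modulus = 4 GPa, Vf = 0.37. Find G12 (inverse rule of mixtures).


1/G12 = Vf/Gf + (1-Vf)/Gm = 0.37/31 + 0.63/4
G12 = 5.9 GPa

5.9 GPa


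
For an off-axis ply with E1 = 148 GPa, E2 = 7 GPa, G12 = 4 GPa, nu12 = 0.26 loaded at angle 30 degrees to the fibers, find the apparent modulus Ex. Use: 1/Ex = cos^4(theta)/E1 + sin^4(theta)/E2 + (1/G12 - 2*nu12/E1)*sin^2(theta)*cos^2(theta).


cos^4(30) = 0.5625, sin^4(30) = 0.0625, sin^2(30)*cos^2(30) = 0.1875
1/G12 - 2*nu12/E1 = 1/4 - 2*0.26/148 = 0.246486 GPa^-1
1/Ex = 0.5625/148 + 0.0625/7 + 0.246486*0.1875 = 0.0589455 GPa^-1
Ex = 16.96 GPa

16.96 GPa


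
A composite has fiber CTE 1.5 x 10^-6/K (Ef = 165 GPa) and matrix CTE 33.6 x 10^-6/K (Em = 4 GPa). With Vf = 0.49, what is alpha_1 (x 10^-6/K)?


E1 = Ef*Vf + Em*(1-Vf) = 82.89
alpha_1 = (alpha_f*Ef*Vf + alpha_m*Em*(1-Vf))/E1 = 2.29 x 10^-6/K

2.29 x 10^-6/K


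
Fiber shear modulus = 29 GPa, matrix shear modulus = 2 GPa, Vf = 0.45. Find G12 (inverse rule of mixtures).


1/G12 = Vf/Gf + (1-Vf)/Gm = 0.45/29 + 0.55/2
G12 = 3.44 GPa

3.44 GPa


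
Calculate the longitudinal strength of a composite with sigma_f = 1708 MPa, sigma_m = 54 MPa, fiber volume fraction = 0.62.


sigma_1 = sigma_f*Vf + sigma_m*(1-Vf) = 1708*0.62 + 54*0.38 = 1079.5 MPa

1079.5 MPa


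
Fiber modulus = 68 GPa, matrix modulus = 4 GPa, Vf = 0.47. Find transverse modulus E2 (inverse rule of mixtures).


1/E2 = Vf/Ef + (1-Vf)/Em = 0.47/68 + 0.53/4
E2 = 7.17 GPa

7.17 GPa


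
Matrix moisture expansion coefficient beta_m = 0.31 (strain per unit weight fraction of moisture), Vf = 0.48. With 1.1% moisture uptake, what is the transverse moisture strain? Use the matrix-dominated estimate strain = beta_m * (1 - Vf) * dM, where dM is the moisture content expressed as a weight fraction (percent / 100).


dM = 1.1/100 = 0.011
strain = beta_m * (1-Vf) * dM = 0.31 * 0.52 * 0.011 = 0.0017732

0.0017732


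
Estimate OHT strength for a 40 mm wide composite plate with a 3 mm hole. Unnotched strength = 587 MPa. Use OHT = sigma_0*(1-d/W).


OHT = sigma_0*(1-d/W) = 587*(1-3/40) = 543.0 MPa

543.0 MPa


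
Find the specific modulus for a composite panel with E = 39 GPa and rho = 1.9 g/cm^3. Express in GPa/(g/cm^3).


Specific stiffness = E/rho = 39/1.9 = 20.5 GPa/(g/cm^3)

20.5 GPa/(g/cm^3)


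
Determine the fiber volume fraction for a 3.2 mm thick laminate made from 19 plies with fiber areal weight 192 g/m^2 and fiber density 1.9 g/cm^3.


Vf = n * FAW / (rho_f * h * 1000) = 19 * 192 / (1.9 * 3.2 * 1000) = 0.6

0.6


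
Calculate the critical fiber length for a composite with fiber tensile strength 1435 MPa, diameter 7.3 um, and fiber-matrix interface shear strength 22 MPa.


Lc = sigma_f * d / (2 * tau_i) = 1435 * 7.3 / (2 * 22) = 238.1 um

238.1 um


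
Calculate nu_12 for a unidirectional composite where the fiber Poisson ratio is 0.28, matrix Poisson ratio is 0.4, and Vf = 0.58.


nu_12 = nu_f*Vf + nu_m*(1-Vf) = 0.28*0.58 + 0.4*0.42 = 0.3304

0.3304


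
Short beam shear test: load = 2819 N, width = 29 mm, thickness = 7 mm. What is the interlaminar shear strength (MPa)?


ILSS = 3F/(4bh) = 3*2819/(4*29*7) = 10.42 MPa

10.42 MPa


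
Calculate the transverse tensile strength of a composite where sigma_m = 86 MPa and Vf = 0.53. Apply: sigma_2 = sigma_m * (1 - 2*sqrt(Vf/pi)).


factor = 1 - 2*sqrt(0.53/pi) = 0.1785
sigma_2 = 86 * 0.1785 = 15.35 MPa

15.35 MPa


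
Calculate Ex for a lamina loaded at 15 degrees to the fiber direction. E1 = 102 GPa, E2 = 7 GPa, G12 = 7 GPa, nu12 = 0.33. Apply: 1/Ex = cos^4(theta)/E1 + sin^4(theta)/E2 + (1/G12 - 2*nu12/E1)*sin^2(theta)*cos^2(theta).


cos^4(15) = 0.870513, sin^4(15) = 0.004487, sin^2(15)*cos^2(15) = 0.0625
1/G12 - 2*nu12/E1 = 1/7 - 2*0.33/102 = 0.136387 GPa^-1
1/Ex = 0.870513/102 + 0.004487/7 + 0.136387*0.0625 = 0.0176996 GPa^-1
Ex = 56.5 GPa

56.5 GPa


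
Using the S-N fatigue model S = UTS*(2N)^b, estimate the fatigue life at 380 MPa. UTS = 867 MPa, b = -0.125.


N = 0.5 * (S/UTS)^(1/b) = 0.5 * (380/867)^(1/-0.125) = 367.1589 cycles

367.1589 cycles


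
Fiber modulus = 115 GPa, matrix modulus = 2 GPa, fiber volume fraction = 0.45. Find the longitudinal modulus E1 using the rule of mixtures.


E1 = Ef*Vf + Em*(1-Vf) = 115*0.45 + 2*0.55 = 52.85 GPa

52.85 GPa


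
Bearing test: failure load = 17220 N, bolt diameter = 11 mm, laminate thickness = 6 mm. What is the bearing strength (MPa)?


sigma_br = F/(d*h) = 17220/(11*6) = 260.9 MPa

260.9 MPa


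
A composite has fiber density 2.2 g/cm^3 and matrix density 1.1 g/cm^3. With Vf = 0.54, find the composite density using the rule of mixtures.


rho_c = rho_f*Vf + rho_m*(1-Vf) = 2.2*0.54 + 1.1*0.46 = 1.694 g/cm^3

1.694 g/cm^3


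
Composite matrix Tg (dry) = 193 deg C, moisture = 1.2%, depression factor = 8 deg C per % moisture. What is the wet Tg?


Tg_wet = Tg_dry - k*moisture = 193 - 8*1.2 = 183.4 deg C

183.4 deg C


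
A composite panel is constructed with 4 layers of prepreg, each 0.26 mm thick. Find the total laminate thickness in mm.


h = n * t_ply = 4 * 0.26 = 1.04 mm

1.04 mm


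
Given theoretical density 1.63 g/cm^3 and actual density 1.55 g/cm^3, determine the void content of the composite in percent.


Void% = (rho_theo - rho_actual)/rho_theo * 100 = (1.63 - 1.55)/1.63 * 100 = 4.91%

4.91%


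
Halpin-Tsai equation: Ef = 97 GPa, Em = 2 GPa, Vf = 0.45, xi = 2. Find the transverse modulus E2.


eta = (Ef/Em - 1)/(Ef/Em + xi) = (48.5 - 1)/(48.5 + 2) = 0.9406
E2 = Em*(1+xi*eta*Vf)/(1-eta*Vf) = 6.4 GPa

6.4 GPa


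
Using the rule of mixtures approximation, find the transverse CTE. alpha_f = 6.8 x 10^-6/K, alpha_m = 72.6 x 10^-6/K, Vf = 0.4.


alpha_2 = alpha_f*Vf + alpha_m*(1-Vf) = 6.8*0.4 + 72.6*0.6 = 46.3 x 10^-6/K

46.3 x 10^-6/K


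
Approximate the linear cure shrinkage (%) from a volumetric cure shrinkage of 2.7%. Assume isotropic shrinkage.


Linear shrinkage ≈ vol_shrink/3 = 2.7/3 = 0.9%

0.9%


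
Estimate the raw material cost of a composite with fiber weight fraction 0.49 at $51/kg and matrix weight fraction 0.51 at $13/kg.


Cost = cost_f*Wf + cost_m*Wm = 51*0.49 + 13*0.51 = $31.62/kg

$31.62/kg


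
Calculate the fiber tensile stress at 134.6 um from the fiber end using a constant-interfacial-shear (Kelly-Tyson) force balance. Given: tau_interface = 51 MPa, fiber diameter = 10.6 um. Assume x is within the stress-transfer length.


Force balance: sigma_f * (pi*d^2/4) = tau * (pi*d) * x  ->  sigma_f = 4 * tau * x / d
sigma_f = 4 * 51 * 134.6 / 10.6 = 2590.4 MPa

2590.4 MPa


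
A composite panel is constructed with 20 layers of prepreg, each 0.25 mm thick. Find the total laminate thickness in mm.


h = n * t_ply = 20 * 0.25 = 5.0 mm

5.0 mm


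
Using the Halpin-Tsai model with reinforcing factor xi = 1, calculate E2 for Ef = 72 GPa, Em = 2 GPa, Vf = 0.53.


eta = (Ef/Em - 1)/(Ef/Em + xi) = (36.0 - 1)/(36.0 + 1) = 0.9459
E2 = Em*(1+xi*eta*Vf)/(1-eta*Vf) = 6.02 GPa

6.02 GPa


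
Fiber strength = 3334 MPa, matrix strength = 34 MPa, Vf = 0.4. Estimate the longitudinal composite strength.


sigma_1 = sigma_f*Vf + sigma_m*(1-Vf) = 3334*0.4 + 34*0.6 = 1354.0 MPa

1354.0 MPa


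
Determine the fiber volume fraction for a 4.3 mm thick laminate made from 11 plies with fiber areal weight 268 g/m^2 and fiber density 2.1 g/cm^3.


Vf = n * FAW / (rho_f * h * 1000) = 11 * 268 / (2.1 * 4.3 * 1000) = 0.3265

0.3265


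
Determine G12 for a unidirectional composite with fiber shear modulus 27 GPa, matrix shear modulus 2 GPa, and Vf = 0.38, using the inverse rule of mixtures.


1/G12 = Vf/Gf + (1-Vf)/Gm = 0.38/27 + 0.62/2
G12 = 3.09 GPa

3.09 GPa
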